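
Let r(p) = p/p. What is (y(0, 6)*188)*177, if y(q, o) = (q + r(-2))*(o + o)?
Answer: 399312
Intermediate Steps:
r(p) = 1
y(q, o) = 2*o*(1 + q) (y(q, o) = (q + 1)*(o + o) = (1 + q)*(2*o) = 2*o*(1 + q))
(y(0, 6)*188)*177 = ((2*6*(1 + 0))*188)*177 = ((2*6*1)*188)*177 = (12*188)*177 = 2256*177 = 399312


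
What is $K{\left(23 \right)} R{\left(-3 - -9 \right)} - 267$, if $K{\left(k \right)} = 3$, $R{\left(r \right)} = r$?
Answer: $-249$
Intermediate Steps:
$K{\left(23 \right)} R{\left(-3 - -9 \right)} - 267 = 3 \left(-3 - -9\right) - 267 = 3 \left(-3 + 9\right) - 267 = 3 \cdot 6 - 267 = 18 - 267 = -249$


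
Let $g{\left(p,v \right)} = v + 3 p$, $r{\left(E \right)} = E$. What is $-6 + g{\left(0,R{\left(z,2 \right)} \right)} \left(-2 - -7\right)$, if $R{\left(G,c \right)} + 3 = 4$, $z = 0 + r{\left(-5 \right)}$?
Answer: $-1$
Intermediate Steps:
$z = -5$ ($z = 0 - 5 = -5$)
$R{\left(G,c \right)} = 1$ ($R{\left(G,c \right)} = -3 + 4 = 1$)
$-6 + g{\left(0,R{\left(z,2 \right)} \right)} \left(-2 - -7\right) = -6 + \left(1 + 3 \cdot 0\right) \left(-2 - -7\right) = -6 + \left(1 + 0\right) \left(-2 + 7\right) = -6 + 1 \cdot 5 = -6 + 5 = -1$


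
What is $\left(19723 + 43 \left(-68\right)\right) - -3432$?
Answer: $20231$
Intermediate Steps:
$\left(19723 + 43 \left(-68\right)\right) - -3432 = \left(19723 - 2924\right) + \left(-8781 + 12213\right) = 16799 + 3432 = 20231$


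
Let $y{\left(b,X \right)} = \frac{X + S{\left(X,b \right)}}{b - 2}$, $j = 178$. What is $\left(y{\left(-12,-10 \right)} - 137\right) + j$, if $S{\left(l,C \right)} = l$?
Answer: $\frac{297}{7} \approx 42.429$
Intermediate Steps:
$y{\left(b,X \right)} = \frac{2 X}{-2 + b}$ ($y{\left(b,X \right)} = \frac{X + X}{b - 2} = \frac{2 X}{-2 + b}$)
$\left(y{\left(-12,-10 \right)} - 137\right) + j = \left(2 \left(-10\right) \frac{1}{-2 - 12} - 137\right) + 178 = \left(2 \left(-10\right) \frac{1}{-14} - 137\right) + 178 = \left(2 \left(-10\right) \left(- \frac{1}{14}\right) - 137\right) + 178 = \left(\frac{10}{7} - 137\right) + 178 = - \frac{949}{7} + 178 = \frac{297}{7}$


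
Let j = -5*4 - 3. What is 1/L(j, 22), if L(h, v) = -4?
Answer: -¼ ≈ -0.25000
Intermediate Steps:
j = -23 (j = -20 - 3 = -23)
1/L(j, 22) = 1/(-4) = -¼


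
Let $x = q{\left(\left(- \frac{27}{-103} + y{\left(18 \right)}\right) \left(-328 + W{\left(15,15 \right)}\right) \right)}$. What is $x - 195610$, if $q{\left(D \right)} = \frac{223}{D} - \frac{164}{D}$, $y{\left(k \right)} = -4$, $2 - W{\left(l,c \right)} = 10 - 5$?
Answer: $- \frac{24927554273}{127435} \approx -1.9561 \cdot 10^{5}$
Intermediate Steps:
$W{\left(l,c \right)} = -3$ ($W{\left(l,c \right)} = 2 - \left(10 - 5\right) = 2 - 5 = -3$)
$q{\left(D \right)} = \frac{59}{D}$
$x = \frac{6077}{127435}$ ($x = \frac{59}{\left(- \frac{27}{-103} - 4\right) \left(-328 - 3\right)} = \frac{59}{\left(\left(-27\right) \left(- \frac{1}{103}\right) - 4\right) \left(-331\right)} = \frac{59}{\left(\frac{27}{103} - 4\right) \left(-331\right)} = \frac{59}{\left(- \frac{385}{103}\right) \left(-331\right)} = \frac{59}{\frac{127435}{103}} = 59 \cdot \frac{103}{127435} = \frac{6077}{127435} \approx 0.047687$)
$x - 195610 = \frac{6077}{127435} - 195610 = - \frac{24927554273}{127435}$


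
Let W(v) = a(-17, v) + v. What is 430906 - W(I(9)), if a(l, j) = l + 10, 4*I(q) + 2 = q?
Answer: 1723645/4 ≈ 4.3091e+5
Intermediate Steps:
I(q) = -½ + q/4
a(l, j) = 10 + l
W(v) = -7 + v (W(v) = (10 - 17) + v = -7 + v)
430906 - W(I(9)) = 430906 - (-7 + (-½ + (¼)*9)) = 430906 - (-7 + (-½ + 9/4)) = 430906 - (-7 + 7/4) = 430906 - 1*(-21/4) = 430906 + 21/4 = 1723645/4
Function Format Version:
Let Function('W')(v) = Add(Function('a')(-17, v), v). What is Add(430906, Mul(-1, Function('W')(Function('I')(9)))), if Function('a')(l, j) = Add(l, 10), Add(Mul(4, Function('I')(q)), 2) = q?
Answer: Rational(1723645, 4) ≈ 4.3091e+5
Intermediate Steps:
Function('I')(q) = Add(Rational(-1, 2), Mul(Rational(1, 4), q))
Function('a')(l, j) = Add(10, l)
Function('W')(v) = Add(-7, v) (Function('W')(v) = Add(Add(10, -17), v) = Add(-7, v))
Add(430906, Mul(-1, Function('W')(Function('I')(9)))) = Add(430906, Mul(-1, Add(-7, Add(Rational(-1, 2), Mul(Rational(1, 4), 9))))) = Add(430906, Mul(-1, Add(-7, Add(Rational(-1, 2), Rational(9, 4))))) = Add(430906, Mul(-1, Add(-7, Rational(7, 4)))) = Add(430906, Mul(-1, Rational(-21, 4))) = Add(430906, Rational(21, 4)) = Rational(1723645, 4)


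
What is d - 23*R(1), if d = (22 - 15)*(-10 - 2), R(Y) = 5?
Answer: -199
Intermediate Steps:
d = -84 (d = 7*(-12) = -84)
d - 23*R(1) = -84 - 23*5 = -84 - 115 = -199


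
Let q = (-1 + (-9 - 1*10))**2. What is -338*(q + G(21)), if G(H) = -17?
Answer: -129454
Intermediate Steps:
q = 400 (q = (-1 + (-9 - 10))**2 = (-1 - 19)**2 = (-20)**2 = 400)
-338*(q + G(21)) = -338*(400 - 17) = -338*383 = -129454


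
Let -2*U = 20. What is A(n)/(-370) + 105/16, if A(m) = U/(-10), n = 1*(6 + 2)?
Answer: 19417/2960 ≈ 6.5598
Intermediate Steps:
U = -10 (U = -1/2*20 = -10)
n = 8 (n = 1*8 = 8)
A(m) = 1 (A(m) = -10/(-10) = -10*(-1/10) = 1)
A(n)/(-370) + 105/16 = 1/(-370) + 105/16 = 1*(-1/370) + 105*(1/16) = -1/370 + 105/16 = 19417/2960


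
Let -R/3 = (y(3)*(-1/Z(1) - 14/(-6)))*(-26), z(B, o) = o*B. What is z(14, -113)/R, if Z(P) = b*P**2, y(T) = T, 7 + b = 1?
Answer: -1582/585 ≈ -2.7043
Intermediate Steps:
b = -6 (b = -7 + 1 = -6)
z(B, o) = B*o
Z(P) = -6*P**2
R = 585 (R = -3*3*(-1/((-6*1**2)) - 14/(-6))*(-26) = -3*3*(-1/((-6*1)) - 14*(-1/6))*(-26) = -3*3*(-1/(-6) + 7/3)*(-26) = -3*3*(-1*(-1/6) + 7/3)*(-26) = -3*3*(1/6 + 7/3)*(-26) = -3*3*(5/2)*(-26) = -45*(-26)/2 = -3*(-195) = 585)
z(14, -113)/R = (14*(-113))/585 = -1582*1/585 = -1582/585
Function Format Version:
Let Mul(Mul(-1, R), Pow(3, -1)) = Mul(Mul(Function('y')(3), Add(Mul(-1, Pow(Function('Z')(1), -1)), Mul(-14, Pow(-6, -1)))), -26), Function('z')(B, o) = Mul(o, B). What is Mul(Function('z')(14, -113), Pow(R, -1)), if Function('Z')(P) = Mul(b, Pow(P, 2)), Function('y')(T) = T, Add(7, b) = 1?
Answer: Rational(-1582, 585) ≈ -2.7043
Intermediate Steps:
b = -6 (b = Add(-7, 1) = -6)
Function('z')(B, o) = Mul(B, o)
Function('Z')(P) = Mul(-6, Pow(P, 2))
R = 585 (R = Mul(-3, Mul(Mul(3, Add(Mul(-1, Pow(Mul(-6, Pow(1, 2)), -1)), Mul(-14, Pow(-6, -1)))), -26)) = Mul(-3, Mul(Mul(3, Add(Mul(-1, Pow(Mul(-6, 1), -1)), Mul(-14, Rational(-1, 6)))), -26)) = Mul(-3, Mul(Mul(3, Add(Mul(-1, Pow(-6, -1)), Rational(7, 3))), -26)) = Mul(-3, Mul(Mul(3, Add(Mul(-1, Rational(-1, 6)), Rational(7, 3))), -26)) = Mul(-3, Mul(Mul(3, Add(Rational(1, 6), Rational(7, 3))), -26)) = Mul(-3, Mul(Mul(3, Rational(5, 2)), -26)) = Mul(-3, Mul(Rational(15, 2), -26)) = Mul(-3, -195) = 585)
Mul(Function('z')(14, -113), Pow(R, -1)) = Mul(Mul(14, -113), Pow(585, -1)) = Mul(-1582, Rational(1, 585)) = Rational(-1582, 585)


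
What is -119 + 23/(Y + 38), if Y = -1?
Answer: -4380/37 ≈ -118.38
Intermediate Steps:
-119 + 23/(Y + 38) = -119 + 23/(-1 + 38) = -119 + 23/37 = -4380/37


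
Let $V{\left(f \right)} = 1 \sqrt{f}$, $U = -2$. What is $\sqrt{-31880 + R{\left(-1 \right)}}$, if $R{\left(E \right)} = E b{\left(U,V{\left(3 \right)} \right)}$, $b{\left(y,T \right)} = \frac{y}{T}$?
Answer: $\frac{\sqrt{-286920 + 6 \sqrt{3}}}{3} \approx 178.55 i$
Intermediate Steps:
$V{\left(f \right)} = \sqrt{f}$
$R{\left(E \right)} = - \frac{2 E \sqrt{3}}{3}$ ($R{\left(E \right)} = E \left(- \frac{2}{\sqrt{3}}\right) = E \left(- 2 \frac{\sqrt{3}}{3}\right) = E \left(- \frac{2 \sqrt{3}}{3}\right) = - \frac{2 E \sqrt{3}}{3}$)
$\sqrt{-31880 + R{\left(-1 \right)}} = \sqrt{-31880 - - \frac{2 \sqrt{3}}{3}} = \sqrt{-31880 + \frac{2 \sqrt{3}}{3}}$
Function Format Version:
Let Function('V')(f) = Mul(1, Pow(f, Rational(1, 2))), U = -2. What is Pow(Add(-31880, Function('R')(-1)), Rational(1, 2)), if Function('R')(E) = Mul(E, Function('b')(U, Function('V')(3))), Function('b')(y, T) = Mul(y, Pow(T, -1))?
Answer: Mul(Rational(1, 3), Pow(Add(-286920, Mul(6, Pow(3, Rational(1, 2)))), Rational(1, 2))) ≈ Mul(178.55, I)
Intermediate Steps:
Function('V')(f) = Pow(f, Rational(1, 2))
Function('R')(E) = Mul(Rational(-2, 3), E, Pow(3, Rational(1, 2))) (Function('R')(E) = Mul(E, Mul(-2, Pow(Pow(3, Rational(1, 2)), -1))) = Mul(E, Mul(-2, Mul(Rational(1, 3), Pow(3, Rational(1, 2))))) = Mul(E, Mul(Rational(-2, 3), Pow(3, Rational(1, 2)))) = Mul(Rational(-2, 3), E, Pow(3, Rational(1, 2))))
Pow(Add(-31880, Function('R')(-1)), Rational(1, 2)) = Pow(Add(-31880, Mul(Rational(-2, 3), -1, Pow(3, Rational(1, 2)))), Rational(1, 2)) = Pow(Add(-31880, Mul(Rational(2, 3), Pow(3, Rational(1, 2)))), Rational(1, 2))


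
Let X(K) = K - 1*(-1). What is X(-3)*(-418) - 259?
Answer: 577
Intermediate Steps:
X(K) = 1 + K (X(K) = K + 1 = 1 + K)
X(-3)*(-418) - 259 = (1 - 3)*(-418) - 259 = -2*(-418) - 259 = 836 - 259 = 577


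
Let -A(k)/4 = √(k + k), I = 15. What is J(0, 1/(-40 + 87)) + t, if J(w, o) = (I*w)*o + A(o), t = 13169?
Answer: 13169 - 4*√94/47 ≈ 13168.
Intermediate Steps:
A(k) = -4*√2*√k (A(k) = -4*√(k + k) = -4*√2*√k)
J(w, o) = -4*√2*√o + 15*o*w (J(w, o) = (15*w)*o - 4*√2*√o = 15*o*w - 4*√2*√o = -4*√2*√o + 15*o*w)
J(0, 1/(-40 + 87)) + t = (-4*√2*√(1/(-40 + 87)) + 15*0/(-40 + 87)) + 13169 = (-4*√2*√(1/47) + 15*0/47) + 13169 = (-4*√2*√(1/47) + 15*(1/47)*0) + 13169 = (-4*√2*√47/47 + 0) + 13169 = (-4*√94/47 + 0) + 13169 = -4*√94/47 + 13169 = 13169 - 4*√94/47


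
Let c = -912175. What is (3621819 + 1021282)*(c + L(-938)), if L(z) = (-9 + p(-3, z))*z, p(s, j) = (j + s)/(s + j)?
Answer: -4200478824771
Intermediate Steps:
p(s, j) = 1 (p(s, j) = (j + s)/(j + s) = 1)
L(z) = -8*z (L(z) = (-9 + 1)*z = -8*z)
(3621819 + 1021282)*(c + L(-938)) = (3621819 + 1021282)*(-912175 - 8*(-938)) = 4643101*(-912175 + 7504) = 4643101*(-904671) = -4200478824771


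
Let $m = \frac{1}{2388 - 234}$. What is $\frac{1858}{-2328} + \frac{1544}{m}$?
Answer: $\frac{3871202335}{1164} \approx 3.3258 \cdot 10^{6}$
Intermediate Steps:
$m = \frac{1}{2154} \approx 0.00046425$
$\frac{1858}{-2328} + \frac{1544}{m} = \frac{1858}{-2328} + 1544 \frac{1}{\frac{1}{2154}} = 1858 \left(- \frac{1}{2328}\right) + 1544 \cdot 2154 = - \frac{929}{1164} + 3325776 = \frac{3871202335}{1164}$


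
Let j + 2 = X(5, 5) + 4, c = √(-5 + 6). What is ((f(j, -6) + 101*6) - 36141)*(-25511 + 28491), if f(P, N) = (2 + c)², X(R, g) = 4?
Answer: -105867480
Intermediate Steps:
c = 1 (c = √1 = 1)
j = 6 (j = -2 + (4 + 4) = -2 + 8 = 6)
f(P, N) = 9 (f(P, N) = (2 + 1)² = 3² = 9)
((f(j, -6) + 101*6) - 36141)*(-25511 + 28491) = ((9 + 101*6) - 36141)*(-25511 + 28491) = ((9 + 606) - 36141)*2980 = (615 - 36141)*2980 = -35526*2980 = -105867480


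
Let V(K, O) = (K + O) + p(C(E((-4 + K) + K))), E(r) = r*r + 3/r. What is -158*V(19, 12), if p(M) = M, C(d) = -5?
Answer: -4108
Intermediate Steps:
E(r) = r² + 3/r
V(K, O) = -5 + K + O (V(K, O) = (K + O) - 5 = -5 + K + O)
-158*V(19, 12) = -158*(-5 + 19 + 12) = -158*26 = -4108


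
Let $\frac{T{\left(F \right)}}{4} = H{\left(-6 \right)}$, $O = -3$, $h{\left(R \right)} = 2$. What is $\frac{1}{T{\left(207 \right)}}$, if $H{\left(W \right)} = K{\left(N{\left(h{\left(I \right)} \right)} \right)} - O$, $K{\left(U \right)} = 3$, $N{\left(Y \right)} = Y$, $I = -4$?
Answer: $\frac{1}{24} \approx 0.041667$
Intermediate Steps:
$H{\left(W \right)} = 6$ ($H{\left(W \right)} = 3 - -3 = 3 + 3 = 6$)
$T{\left(F \right)} = 24$ ($T{\left(F \right)} = 4 \cdot 6 = 24$)
$\frac{1}{T{\left(207 \right)}} = \frac{1}{24}$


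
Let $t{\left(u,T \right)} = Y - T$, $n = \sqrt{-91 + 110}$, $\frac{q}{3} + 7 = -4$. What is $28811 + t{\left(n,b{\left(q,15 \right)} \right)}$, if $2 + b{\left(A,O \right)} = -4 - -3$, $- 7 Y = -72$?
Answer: $\frac{201770}{7} \approx 28824.0$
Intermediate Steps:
$q = -33$ ($q = -21 + 3 \left(-4\right) = -21 - 12 = -33$)
$Y = \frac{72}{7}$ ($Y = \left(- \frac{1}{7}\right) \left(-72\right) = \frac{72}{7} \approx 10.286$)
$b{\left(A,O \right)} = -3$ ($b{\left(A,O \right)} = -2 - 1 = -3$)
$n = \sqrt{19} \approx 4.3589$
$t{\left(u,T \right)} = \frac{72}{7} - T$
$28811 + t{\left(n,b{\left(q,15 \right)} \right)} = 28811 + \left(\frac{72}{7} - -3\right) = 28811 + \left(\frac{72}{7} + 3\right) = 28811 + \frac{93}{7} = \frac{201770}{7}$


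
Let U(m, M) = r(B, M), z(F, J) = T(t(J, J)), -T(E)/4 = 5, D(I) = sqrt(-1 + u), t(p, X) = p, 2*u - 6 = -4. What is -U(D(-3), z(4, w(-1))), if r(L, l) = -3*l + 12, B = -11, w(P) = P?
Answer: -72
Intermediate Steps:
u = 1 (u = 3 + (1/2)*(-4) = 3 - 2 = 1)
D(I) = 0 (D(I) = sqrt(-1 + 1) = sqrt(0) = 0)
T(E) = -20 (T(E) = -4*5 = -20)
r(L, l) = 12 - 3*l
z(F, J) = -20
U(m, M) = 12 - 3*M
-U(D(-3), z(4, w(-1))) = -(12 - 3*(-20)) = -(12 + 60) = -1*72 = -72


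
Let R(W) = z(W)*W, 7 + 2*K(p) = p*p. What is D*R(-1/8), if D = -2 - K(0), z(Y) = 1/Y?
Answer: 3/2 ≈ 1.5000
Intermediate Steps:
K(p) = -7/2 + p²/2 (K(p) = -7/2 + (p*p)/2 = -7/2 + p²/2)
R(W) = 1 (R(W) = W/W = 1)
D = 3/2 (D = -2 - (-7/2 + (½)*0²) = -2 - (-7/2 + (½)*0) = -2 - (-7/2 + 0) = -2 - 1*(-7/2) = -2 + 7/2 = 3/2 ≈ 1.5000)
D*R(-1/8) = (3/2)*1 = 3/2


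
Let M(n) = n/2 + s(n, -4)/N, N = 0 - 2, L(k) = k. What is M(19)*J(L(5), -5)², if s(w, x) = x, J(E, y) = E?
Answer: 575/2 ≈ 287.50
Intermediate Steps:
N = -2
M(n) = 2 + n/2 (M(n) = n/2 - 4/(-2) = n*(½) - 4*(-½) = n/2 + 2 = 2 + n/2)
M(19)*J(L(5), -5)² = (2 + (½)*19)*5² = (2 + 19/2)*25 = (23/2)*25 = 575/2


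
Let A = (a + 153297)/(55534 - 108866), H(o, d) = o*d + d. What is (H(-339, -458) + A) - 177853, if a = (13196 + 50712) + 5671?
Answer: -307368036/13333 ≈ -23053.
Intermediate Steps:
H(o, d) = d + d*o (H(o, d) = d*o + d = d + d*o)
a = 69579 (a = 63908 + 5671 = 69579)
A = -55719/13333 (A = (69579 + 153297)/(55534 - 108866) = 222876/(-53332) = 222876*(-1/53332) = -55719/13333 ≈ -4.1790)
(H(-339, -458) + A) - 177853 = (-458*(1 - 339) - 55719/13333) - 177853 = (-458*(-338) - 55719/13333) - 177853 = (154804 - 55719/13333) - 177853 = 2063946013/13333 - 177853 = -307368036/13333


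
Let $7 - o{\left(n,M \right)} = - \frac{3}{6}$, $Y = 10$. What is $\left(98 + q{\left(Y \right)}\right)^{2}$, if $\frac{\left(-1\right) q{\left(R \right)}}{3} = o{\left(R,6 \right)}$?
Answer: $\frac{22801}{4} \approx 5700.3$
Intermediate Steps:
$o{\left(n,M \right)} = \frac{15}{2}$ ($o{\left(n,M \right)} = 7 - - \frac{3}{6} = 7 - \left(-3\right) \frac{1}{6} = 7 - - \frac{1}{2} = 7 + \frac{1}{2} = \frac{15}{2}$)
$q{\left(R \right)} = - \frac{45}{2}$ ($q{\left(R \right)} = \left(-3\right) \frac{15}{2} = - \frac{45}{2}$)
$\left(98 + q{\left(Y \right)}\right)^{2} = \left(98 - \frac{45}{2}\right)^{2} = \left(\frac{151}{2}\right)^{2} = \frac{22801}{4}$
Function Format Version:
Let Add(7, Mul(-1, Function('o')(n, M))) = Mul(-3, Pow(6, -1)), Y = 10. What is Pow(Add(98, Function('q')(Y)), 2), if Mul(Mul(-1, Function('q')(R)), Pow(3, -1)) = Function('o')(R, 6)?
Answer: Rational(22801, 4) ≈ 5700.3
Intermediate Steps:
Function('o')(n, M) = Rational(15, 2) (Function('o')(n, M) = Add(7, Mul(-1, Mul(-3, Pow(6, -1)))) = Add(7, Mul(-1, Mul(-3, Rational(1, 6)))) = Add(7, Mul(-1, Rational(-1, 2))) = Add(7, Rational(1, 2)) = Rational(15, 2))
Function('q')(R) = Rational(-45, 2) (Function('q')(R) = Mul(-3, Rational(15, 2)) = Rational(-45, 2))
Pow(Add(98, Function('q')(Y)), 2) = Pow(Add(98, Rational(-45, 2)), 2) = Pow(Rational(151, 2), 2) = Rational(22801, 4)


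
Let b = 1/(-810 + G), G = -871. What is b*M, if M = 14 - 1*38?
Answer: 24/1681 ≈ 0.014277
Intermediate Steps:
M = -24 (M = 14 - 38 = -24)
b = -1/1681 (b = 1/(-810 - 871) = 1/(-1681) = -1/1681 ≈ -0.00059488)
b*M = -1/1681*(-24) = 24/1681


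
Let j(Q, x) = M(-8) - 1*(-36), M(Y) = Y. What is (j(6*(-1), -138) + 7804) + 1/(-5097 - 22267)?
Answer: 214314847/27364 ≈ 7832.0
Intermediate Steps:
j(Q, x) = 28 (j(Q, x) = -8 - 1*(-36) = -8 + 36 = 28)
(j(6*(-1), -138) + 7804) + 1/(-5097 - 22267) = (28 + 7804) + 1/(-5097 - 22267) = 7832 + 1/(-27364) = 7832 - 1/27364 = 214314847/27364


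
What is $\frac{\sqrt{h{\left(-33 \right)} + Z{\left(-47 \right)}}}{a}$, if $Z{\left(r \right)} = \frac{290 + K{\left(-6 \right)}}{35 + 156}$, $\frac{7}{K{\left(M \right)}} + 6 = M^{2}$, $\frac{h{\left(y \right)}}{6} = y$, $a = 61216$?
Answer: $\frac{i \sqrt{6451023090}}{350767680} \approx 0.00022898 i$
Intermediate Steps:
$h{\left(y \right)} = 6 y$
$K{\left(M \right)} = \frac{7}{-6 + M^{2}}$
$Z{\left(r \right)} = \frac{8707}{5730}$ ($Z{\left(r \right)} = \frac{290 + \frac{7}{-6 + \left(-6\right)^{2}}}{35 + 156} = \frac{290 + \frac{7}{-6 + 36}}{191} = \left(290 + \frac{7}{30}\right) \frac{1}{191} = \frac{8707}{30} \cdot \frac{1}{191} = \frac{8707}{5730}$)
$\frac{\sqrt{h{\left(-33 \right)} + Z{\left(-47 \right)}}}{a} = \frac{\sqrt{6 \left(-33\right) + \frac{8707}{5730}}}{61216} = \sqrt{-198 + \frac{8707}{5730}} \cdot \frac{1}{61216} = \sqrt{- \frac{1125833}{5730}} \cdot \frac{1}{61216} = \frac{i \sqrt{6451023090}}{5730} \cdot \frac{1}{61216} = \frac{i \sqrt{6451023090}}{350767680}$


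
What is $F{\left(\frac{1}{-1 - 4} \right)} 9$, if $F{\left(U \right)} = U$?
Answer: $- \frac{9}{5} \approx -1.8$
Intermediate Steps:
$F{\left(\frac{1}{-1 - 4} \right)} 9 = \frac{1}{-1 - 4} \cdot 9 = \frac{1}{-5} \cdot 9 = \left(- \frac{1}{5}\right) 9 = - \frac{9}{5}$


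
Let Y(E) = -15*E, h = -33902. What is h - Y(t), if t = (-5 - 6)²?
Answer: -32087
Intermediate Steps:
t = 121 (t = (-11)² = 121)
h - Y(t) = -33902 - (-15)*121 = -33902 - 1*(-1815) = -33902 + 1815 = -32087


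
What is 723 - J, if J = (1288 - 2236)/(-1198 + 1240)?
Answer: 5219/7 ≈ 745.57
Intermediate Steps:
J = -158/7 (J = -948/42 = -948*1/42 = -158/7 ≈ -22.571)
723 - J = 723 - 1*(-158/7) = 723 + 158/7 = 5219/7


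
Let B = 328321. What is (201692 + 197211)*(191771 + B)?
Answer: 207466259076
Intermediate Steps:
(201692 + 197211)*(191771 + B) = (201692 + 197211)*(191771 + 328321) = 398903*520092 = 207466259076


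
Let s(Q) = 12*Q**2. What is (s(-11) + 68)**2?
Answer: 2310400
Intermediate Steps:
(s(-11) + 68)**2 = (12*(-11)**2 + 68)**2 = (12*121 + 68)**2 = (1452 + 68)**2 = 1520**2 = 2310400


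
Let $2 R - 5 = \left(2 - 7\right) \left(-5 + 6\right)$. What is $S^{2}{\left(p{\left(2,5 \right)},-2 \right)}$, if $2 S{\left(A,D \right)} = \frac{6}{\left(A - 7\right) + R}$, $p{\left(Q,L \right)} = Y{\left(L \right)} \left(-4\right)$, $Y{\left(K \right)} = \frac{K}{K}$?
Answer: $\frac{9}{121} \approx 0.07438$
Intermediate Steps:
$Y{\left(K \right)} = 1$
$R = 0$ ($R = \frac{5}{2} + \frac{\left(2 - 7\right) \left(-5 + 6\right)}{2} = \frac{5}{2} + \frac{\left(-5\right) 1}{2} = \frac{5}{2} + \frac{1}{2} \left(-5\right) = \frac{5}{2} - \frac{5}{2} = 0$)
$p{\left(Q,L \right)} = -4$ ($p{\left(Q,L \right)} = 1 \left(-4\right) = -4$)
$S{\left(A,D \right)} = \frac{3}{-7 + A}$ ($S{\left(A,D \right)} = \frac{6 \frac{1}{\left(A - 7\right) + 0}}{2} = \frac{6 \frac{1}{\left(-7 + A\right) + 0}}{2} = \frac{6 \frac{1}{-7 + A}}{2} = \frac{3}{-7 + A}$)
$S^{2}{\left(p{\left(2,5 \right)},-2 \right)} = \left(\frac{3}{-7 - 4}\right)^{2} = \left(\frac{3}{-11}\right)^{2} = \left(3 \left(- \frac{1}{11}\right)\right)^{2} = \left(- \frac{3}{11}\right)^{2} = \frac{9}{121}$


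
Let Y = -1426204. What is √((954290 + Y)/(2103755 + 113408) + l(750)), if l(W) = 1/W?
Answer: I*√23394506496537930/332574450 ≈ 0.45991*I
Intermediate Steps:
√((954290 + Y)/(2103755 + 113408) + l(750)) = √((954290 - 1426204)/(2103755 + 113408) + 1/750) = √(-471914/2217163 + 1/750) = √(-351718337/1662872250) = I*√23394506496537930/332574450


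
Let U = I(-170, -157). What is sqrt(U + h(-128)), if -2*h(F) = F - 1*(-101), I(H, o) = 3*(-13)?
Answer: I*sqrt(102)/2 ≈ 5.0498*I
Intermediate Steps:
I(H, o) = -39
h(F) = -101/2 - F/2 (h(F) = -(F - 1*(-101))/2 = -(F + 101)/2 = -(101 + F)/2 = -101/2 - F/2)
U = -39
sqrt(U + h(-128)) = sqrt(-39 + (-101/2 - 1/2*(-128))) = sqrt(-39 + (-101/2 + 64)) = sqrt(-39 + 27/2) = sqrt(-51/2) = I*sqrt(102)/2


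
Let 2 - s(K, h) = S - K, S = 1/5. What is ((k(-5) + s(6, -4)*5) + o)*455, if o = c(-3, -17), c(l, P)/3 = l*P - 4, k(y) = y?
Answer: 79625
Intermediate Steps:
S = 1/5 ≈ 0.20000
s(K, h) = 9/5 + K (s(K, h) = 2 - (1/5 - K) = 2 + (-1/5 + K) = 9/5 + K)
c(l, P) = -12 + 3*P*l (c(l, P) = 3*(l*P - 4) = 3*(P*l - 4) = 3*(-4 + P*l) = -12 + 3*P*l)
o = 141 (o = -12 + 3*(-17)*(-3) = -12 + 153 = 141)
((k(-5) + s(6, -4)*5) + o)*455 = ((-5 + (9/5 + 6)*5) + 141)*455 = ((-5 + (39/5)*5) + 141)*455 = ((-5 + 39) + 141)*455 = (34 + 141)*455 = 175*455 = 79625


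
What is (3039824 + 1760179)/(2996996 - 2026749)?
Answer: 4800003/970247 ≈ 4.9472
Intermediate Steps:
(3039824 + 1760179)/(2996996 - 2026749) = 4800003/970247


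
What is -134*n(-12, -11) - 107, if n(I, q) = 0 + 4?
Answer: -643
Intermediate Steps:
n(I, q) = 4
-134*n(-12, -11) - 107 = -134*4 - 107 = -536 - 107 = -643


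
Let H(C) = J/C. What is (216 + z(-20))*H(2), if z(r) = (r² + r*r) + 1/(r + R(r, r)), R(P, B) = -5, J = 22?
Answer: 279389/25 ≈ 11176.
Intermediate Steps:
H(C) = 22/C
z(r) = 1/(-5 + r) + 2*r² (z(r) = (r² + r*r) + 1/(r - 5) = (r² + r²) + 1/(-5 + r) = 2*r² + 1/(-5 + r) = 1/(-5 + r) + 2*r²)
(216 + z(-20))*H(2) = (216 + (1 - 10*(-20)² + 2*(-20)³)/(-5 - 20))*(22/2) = (216 + (1 - 10*400 + 2*(-8000))/(-25))*(22*(½)) = (216 - (1 - 4000 - 16000)/25)*11 = (216 - 1/25*(-19999))*11 = (216 + 19999/25)*11 = (25399/25)*11 = 279389/25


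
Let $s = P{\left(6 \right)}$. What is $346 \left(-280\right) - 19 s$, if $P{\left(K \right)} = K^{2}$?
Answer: $-97564$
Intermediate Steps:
$s = 36$ ($s = 6^{2} = 36$)
$346 \left(-280\right) - 19 s = 346 \left(-280\right) - 684 = -96880 - 684 = -97564$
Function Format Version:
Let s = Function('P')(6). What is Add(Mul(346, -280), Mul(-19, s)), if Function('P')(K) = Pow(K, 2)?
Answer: -97564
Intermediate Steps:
s = 36 (s = Pow(6, 2) = 36)
Add(Mul(346, -280), Mul(-19, s)) = Add(Mul(346, -280), Mul(-19, 36)) = Add(-96880, -684) = -97564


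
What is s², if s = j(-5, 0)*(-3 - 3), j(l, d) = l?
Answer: 900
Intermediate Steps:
s = 30 (s = -5*(-3 - 3) = -5*(-6) = 30)
s² = 30² = 900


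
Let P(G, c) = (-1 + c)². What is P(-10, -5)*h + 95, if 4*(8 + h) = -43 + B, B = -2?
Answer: -598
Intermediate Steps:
h = -77/4 (h = -8 + (-43 - 2)/4 = -8 + (¼)*(-45) = -8 - 45/4 = -77/4 ≈ -19.250)
P(-10, -5)*h + 95 = (-1 - 5)²*(-77/4) + 95 = (-6)²*(-77/4) + 95 = 36*(-77/4) + 95 = -693 + 95 = -598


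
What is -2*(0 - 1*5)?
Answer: 10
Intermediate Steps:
-2*(0 - 1*5) = -2*(0 - 5) = -2*(-5) = 10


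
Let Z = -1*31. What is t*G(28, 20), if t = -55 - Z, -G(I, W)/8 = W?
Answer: 3840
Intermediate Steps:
Z = -31
G(I, W) = -8*W
t = -24 (t = -55 - 1*(-31) = -55 + 31 = -24)
t*G(28, 20) = -(-192)*20 = -24*(-160) = 3840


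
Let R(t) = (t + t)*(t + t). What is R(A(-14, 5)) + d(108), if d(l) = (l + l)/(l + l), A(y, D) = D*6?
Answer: 3601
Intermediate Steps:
A(y, D) = 6*D
R(t) = 4*t² (R(t) = (2*t)*(2*t) = 4*t²)
d(l) = 1 (d(l) = (2*l)/((2*l)) = (2*l)*(1/(2*l)) = 1)
R(A(-14, 5)) + d(108) = 4*(6*5)² + 1 = 4*30² + 1 = 4*900 + 1 = 3600 + 1 = 3601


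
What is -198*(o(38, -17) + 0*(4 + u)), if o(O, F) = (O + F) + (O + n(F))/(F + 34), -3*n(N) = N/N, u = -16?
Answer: -78144/17 ≈ -4596.7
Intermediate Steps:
n(N) = -⅓ (n(N) = -N/(3*N) = -⅓*1 = -⅓)
o(O, F) = F + O + (-⅓ + O)/(34 + F) (o(O, F) = (O + F) + (O - ⅓)/(F + 34) = (F + O) + (-⅓ + O)/(34 + F) = F + O + (-⅓ + O)/(34 + F))
-198*(o(38, -17) + 0*(4 + u)) = -198*((-⅓ + (-17)² + 34*(-17) + 35*38 - 17*38)/(34 - 17) + 0*(4 - 16)) = -198*((-⅓ + 289 - 578 + 1330 - 646)/17 + 0*(-12)) = -198*((1/17)*(1184/3) + 0) = -198*(1184/51 + 0) = -198*1184/51 = -78144/17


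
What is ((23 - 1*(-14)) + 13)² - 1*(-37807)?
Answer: 40307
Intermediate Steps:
((23 - 1*(-14)) + 13)² - 1*(-37807) = ((23 + 14) + 13)² + 37807 = (37 + 13)² + 37807 = 50² + 37807 = 2500 + 37807 = 40307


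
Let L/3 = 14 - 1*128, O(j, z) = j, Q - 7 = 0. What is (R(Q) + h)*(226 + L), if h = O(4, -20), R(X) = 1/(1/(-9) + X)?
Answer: -14906/31 ≈ -480.84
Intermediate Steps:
Q = 7 (Q = 7 + 0 = 7)
R(X) = 1/(-1/9 + X)
h = 4
L = -342 (L = 3*(14 - 1*128) = 3*(14 - 128) = 3*(-114) = -342)
(R(Q) + h)*(226 + L) = (9/(-1 + 9*7) + 4)*(226 - 342) = (9/(-1 + 63) + 4)*(-116) = (9/62 + 4)*(-116) = (257/62)*(-116) = -14906/31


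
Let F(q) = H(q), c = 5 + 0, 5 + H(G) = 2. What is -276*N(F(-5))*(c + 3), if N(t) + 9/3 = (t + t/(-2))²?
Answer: 1656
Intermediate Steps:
H(G) = -3 (H(G) = -5 + 2 = -3)
c = 5
F(q) = -3
N(t) = -3 + t²/4 (N(t) = -3 + (t + t/(-2))² = -3 + (t + t*(-½))² = -3 + (t - t/2)² = -3 + (t/2)² = -3 + t²/4)
-276*N(F(-5))*(c + 3) = -276*(-3 + (¼)*(-3)²)*(5 + 3) = -276*(-3 + (¼)*9)*8 = -276*(-3 + 9/4)*8 = -(-207)*8 = -276*(-6) = 1656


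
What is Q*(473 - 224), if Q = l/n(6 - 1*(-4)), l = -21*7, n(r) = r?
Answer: -36603/10 ≈ -3660.3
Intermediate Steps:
l = -147
Q = -147/10 (Q = -147/(6 - 1*(-4)) = -147/(6 + 4) = -147/10 ≈ -14.700)
Q*(473 - 224) = -147*(473 - 224)/10 = -147/10*249 = -36603/10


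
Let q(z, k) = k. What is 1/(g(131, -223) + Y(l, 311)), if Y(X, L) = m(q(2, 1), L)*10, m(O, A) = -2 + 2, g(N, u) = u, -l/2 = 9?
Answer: -1/223 ≈ -0.0044843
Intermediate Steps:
l = -18 (l = -2*9 = -18)
m(O, A) = 0
Y(X, L) = 0 (Y(X, L) = 0*10 = 0)
1/(g(131, -223) + Y(l, 311)) = 1/(-223 + 0) = 1/(-223) = -1/223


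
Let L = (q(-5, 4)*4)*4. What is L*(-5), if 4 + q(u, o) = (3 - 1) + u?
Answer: 560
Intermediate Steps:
q(u, o) = -2 + u (q(u, o) = -4 + ((3 - 1) + u) = -4 + (2 + u) = -2 + u)
L = -112 (L = ((-2 - 5)*4)*4 = -7*4*4 = -28*4 = -112)
L*(-5) = -112*(-5) = 560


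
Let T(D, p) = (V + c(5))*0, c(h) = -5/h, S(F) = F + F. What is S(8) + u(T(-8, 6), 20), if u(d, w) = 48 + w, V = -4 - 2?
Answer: 84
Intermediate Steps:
S(F) = 2*F
V = -6
T(D, p) = 0 (T(D, p) = (-6 - 5/5)*0 = (-6 - 5*1/5)*0 = (-6 - 1)*0 = -7*0 = 0)
S(8) + u(T(-8, 6), 20) = 2*8 + (48 + 20) = 16 + 68 = 84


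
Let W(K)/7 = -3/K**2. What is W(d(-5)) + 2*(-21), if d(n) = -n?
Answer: -1071/25 ≈ -42.840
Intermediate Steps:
W(K) = -21/K**2 (W(K) = 7*(-3/K**2) = -21/K**2)
W(d(-5)) + 2*(-21) = -21/(-1*(-5))**2 + 2*(-21) = -21/5**2 - 42 = -21*1/25 - 42 = -21/25 - 42 = -1071/25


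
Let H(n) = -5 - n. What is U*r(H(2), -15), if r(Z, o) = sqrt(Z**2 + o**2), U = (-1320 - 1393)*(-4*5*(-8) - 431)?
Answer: 735223*sqrt(274) ≈ 1.2170e+7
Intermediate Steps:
U = 735223 (U = -2713*(-20*(-8) - 431) = -2713*(160 - 431) = -2713*(-271) = 735223)
U*r(H(2), -15) = 735223*sqrt((-5 - 1*2)**2 + (-15)**2) = 735223*sqrt((-5 - 2)**2 + 225) = 735223*sqrt((-7)**2 + 225) = 735223*sqrt(49 + 225) = 735223*sqrt(274)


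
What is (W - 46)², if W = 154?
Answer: 11664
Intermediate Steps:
(W - 46)² = (154 - 46)² = 108² = 11664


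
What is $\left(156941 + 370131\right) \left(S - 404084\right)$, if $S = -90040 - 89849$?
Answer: $-307795817056$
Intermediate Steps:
$S = -179889$
$\left(156941 + 370131\right) \left(S - 404084\right) = \left(156941 + 370131\right) \left(-179889 - 404084\right) = 527072 \left(-583973\right) = -307795817056$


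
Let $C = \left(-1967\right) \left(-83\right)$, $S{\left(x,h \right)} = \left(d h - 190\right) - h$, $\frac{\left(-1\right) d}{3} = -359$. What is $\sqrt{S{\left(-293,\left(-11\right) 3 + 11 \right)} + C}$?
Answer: $\sqrt{139399} \approx 373.36$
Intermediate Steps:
$d = 1077$ ($d = \left(-3\right) \left(-359\right) = 1077$)
$S{\left(x,h \right)} = -190 + 1076 h$ ($S{\left(x,h \right)} = \left(1077 h - 190\right) - h = \left(-190 + 1077 h\right) - h = -190 + 1076 h$)
$C = 163261$
$\sqrt{S{\left(-293,\left(-11\right) 3 + 11 \right)} + C} = \sqrt{\left(-190 + 1076 \left(\left(-11\right) 3 + 11\right)\right) + 163261} = \sqrt{\left(-190 + 1076 \left(-33 + 11\right)\right) + 163261} = \sqrt{\left(-190 + 1076 \left(-22\right)\right) + 163261} = \sqrt{\left(-190 - 23672\right) + 163261} = \sqrt{-23862 + 163261} = \sqrt{139399}$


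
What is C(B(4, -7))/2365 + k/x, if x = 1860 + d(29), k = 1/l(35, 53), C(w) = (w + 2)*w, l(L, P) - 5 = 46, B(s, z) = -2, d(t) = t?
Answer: 1/96339 ≈ 1.0380e-5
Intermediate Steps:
l(L, P) = 51 (l(L, P) = 5 + 46 = 51)
C(w) = w*(2 + w) (C(w) = (2 + w)*w = w*(2 + w))
k = 1/51 ≈ 0.019608
x = 1889 (x = 1860 + 29 = 1889)
C(B(4, -7))/2365 + k/x = -2*(2 - 2)/2365 + (1/51)/1889 = -2*0*(1/2365) + (1/51)*(1/1889) = 0*(1/2365) + 1/96339 = 0 + 1/96339 = 1/96339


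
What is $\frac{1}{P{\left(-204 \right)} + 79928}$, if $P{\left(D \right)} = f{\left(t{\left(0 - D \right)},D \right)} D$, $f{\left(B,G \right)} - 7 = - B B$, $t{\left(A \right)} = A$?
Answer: $\frac{1}{8568164} \approx 1.1671 \cdot 10^{-7}$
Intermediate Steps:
$f{\left(B,G \right)} = 7 - B^{2}$ ($f{\left(B,G \right)} = 7 + - B B = 7 - B^{2}$)
$P{\left(D \right)} = D \left(7 - D^{2}\right)$ ($P{\left(D \right)} = \left(7 - \left(0 - D\right)^{2}\right) D = \left(7 - \left(- D\right)^{2}\right) D = \left(7 - D^{2}\right) D = D \left(7 - D^{2}\right)$)
$\frac{1}{P{\left(-204 \right)} + 79928} = \frac{1}{- 204 \left(7 - \left(-204\right)^{2}\right) + 79928} = \frac{1}{- 204 \left(7 - 41616\right) + 79928} = \frac{1}{\left(-204\right) \left(-41609\right) + 79928} = \frac{1}{8488236 + 79928} = \frac{1}{8568164}$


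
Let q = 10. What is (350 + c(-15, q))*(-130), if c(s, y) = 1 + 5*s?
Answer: -35880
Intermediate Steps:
(350 + c(-15, q))*(-130) = (350 + (1 + 5*(-15)))*(-130) = (350 + (1 - 75))*(-130) = (350 - 74)*(-130) = 276*(-130) = -35880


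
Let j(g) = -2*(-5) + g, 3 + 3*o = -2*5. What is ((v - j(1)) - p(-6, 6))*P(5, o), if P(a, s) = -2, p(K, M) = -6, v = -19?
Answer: 48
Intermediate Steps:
o = -13/3 (o = -1 + (-2*5)/3 = -1 + (⅓)*(-10) = -1 - 10/3 = -13/3 ≈ -4.3333)
j(g) = 10 + g
((v - j(1)) - p(-6, 6))*P(5, o) = ((-19 - (10 + 1)) - 1*(-6))*(-2) = ((-19 - 1*11) + 6)*(-2) = ((-19 - 11) + 6)*(-2) = (-30 + 6)*(-2) = -24*(-2) = 48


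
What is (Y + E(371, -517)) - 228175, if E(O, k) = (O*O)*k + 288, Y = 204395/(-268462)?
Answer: -19165041703603/268462 ≈ -7.1388e+7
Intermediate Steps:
Y = -204395/268462 (Y = 204395*(-1/268462) = -204395/268462 ≈ -0.76136)
E(O, k) = 288 + k*O² (E(O, k) = O²*k + 288 = k*O² + 288 = 288 + k*O²)
(Y + E(371, -517)) - 228175 = (-204395/268462 + (288 - 517*371²)) - 228175 = (-204395/268462 + (288 - 517*137641)) - 228175 = (-204395/268462 + (288 - 71160397)) - 228175 = (-204395/268462 - 71160109) - 228175 = -19103785386753/268462 - 228175 = -19165041703603/268462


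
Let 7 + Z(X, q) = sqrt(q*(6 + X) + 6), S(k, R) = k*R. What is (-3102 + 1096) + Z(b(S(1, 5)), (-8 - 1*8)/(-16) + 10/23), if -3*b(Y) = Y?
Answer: -2013 + sqrt(6463)/23 ≈ -2009.5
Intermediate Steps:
S(k, R) = R*k
b(Y) = -Y/3
Z(X, q) = -7 + sqrt(6 + q*(6 + X)) (Z(X, q) = -7 + sqrt(q*(6 + X) + 6) = -7 + sqrt(6 + q*(6 + X)))
(-3102 + 1096) + Z(b(S(1, 5)), (-8 - 1*8)/(-16) + 10/23) = (-3102 + 1096) + (-7 + sqrt(6 + 6*((-8 - 1*8)/(-16) + 10/23) + (-5/3)*((-8 - 1*8)/(-16) + 10/23))) = -2006 + (-7 + sqrt(6 + 6*((-8 - 8)*(-1/16) + 10*(1/23)) + (-1/3*5)*((-8 - 8)*(-1/16) + 10*(1/23)))) = -2006 + (-7 + sqrt(6 + 6*(-16*(-1/16) + 10/23) - 5*(-16*(-1/16) + 10/23)/3)) = -2006 + (-7 + sqrt(6 + 6*(1 + 10/23) - 5*(1 + 10/23)/3)) = -2006 + (-7 + sqrt(6 + 6*(33/23) - 5/3*33/23)) = -2006 + (-7 + sqrt(6 + 198/23 - 55/23)) = -2006 + (-7 + sqrt(281/23)) = -2006 + (-7 + sqrt(6463)/23) = -2013 + sqrt(6463)/23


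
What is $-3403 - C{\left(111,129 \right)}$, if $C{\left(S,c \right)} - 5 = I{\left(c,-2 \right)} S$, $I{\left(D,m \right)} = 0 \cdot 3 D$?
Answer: $-3408$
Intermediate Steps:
$I{\left(D,m \right)} = 0$ ($I{\left(D,m \right)} = 0 D = 0$)
$C{\left(S,c \right)} = 5$ ($C{\left(S,c \right)} = 5 + 0 S = 5 + 0 = 5$)
$-3403 - C{\left(111,129 \right)} = -3403 - 5 = -3408$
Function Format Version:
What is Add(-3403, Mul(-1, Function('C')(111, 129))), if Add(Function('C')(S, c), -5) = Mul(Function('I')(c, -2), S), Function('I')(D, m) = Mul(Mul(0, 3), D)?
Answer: -3408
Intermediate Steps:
Function('I')(D, m) = 0 (Function('I')(D, m) = Mul(0, D) = 0)
Function('C')(S, c) = 5 (Function('C')(S, c) = Add(5, Mul(0, S)) = Add(5, 0) = 5)
Add(-3403, Mul(-1, Function('C')(111, 129))) = Add(-3403, Mul(-1, 5)) = Add(-3403, -5) = -3408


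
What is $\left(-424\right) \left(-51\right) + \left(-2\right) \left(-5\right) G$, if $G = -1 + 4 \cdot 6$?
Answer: $21854$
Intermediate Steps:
$G = 23$ ($G = -1 + 24 = 23$)
$\left(-424\right) \left(-51\right) + \left(-2\right) \left(-5\right) G = \left(-424\right) \left(-51\right) + \left(-2\right) \left(-5\right) 23 = 21624 + 10 \cdot 23 = 21624 + 230 = 21854$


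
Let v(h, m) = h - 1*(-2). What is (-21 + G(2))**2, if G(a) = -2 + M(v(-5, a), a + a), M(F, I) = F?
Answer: 676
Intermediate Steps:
v(h, m) = 2 + h (v(h, m) = h + 2 = 2 + h)
G(a) = -5 (G(a) = -2 + (2 - 5) = -2 - 3 = -5)
(-21 + G(2))**2 = (-21 - 5)**2 = (-26)**2 = 676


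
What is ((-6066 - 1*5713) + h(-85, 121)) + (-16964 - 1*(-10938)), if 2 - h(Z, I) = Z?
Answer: -17718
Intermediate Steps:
h(Z, I) = 2 - Z
((-6066 - 1*5713) + h(-85, 121)) + (-16964 - 1*(-10938)) = ((-6066 - 1*5713) + (2 - 1*(-85))) + (-16964 - 1*(-10938)) = ((-6066 - 5713) + (2 + 85)) + (-16964 + 10938) = (-11779 + 87) - 6026 = -11692 - 6026 = -17718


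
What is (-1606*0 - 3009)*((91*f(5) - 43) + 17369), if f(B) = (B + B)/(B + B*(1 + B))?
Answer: -52212168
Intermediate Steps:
f(B) = 2*B/(B + B*(1 + B)) (f(B) = (2*B)/(B + B*(1 + B)) = 2*B/(B + B*(1 + B)))
(-1606*0 - 3009)*((91*f(5) - 43) + 17369) = (-1606*0 - 3009)*((91*(2/(2 + 5)) - 43) + 17369) = (0 - 3009)*((91*(2/7) - 43) + 17369) = -3009*((91*(2*(⅐)) - 43) + 17369) = -3009*((91*(2/7) - 43) + 17369) = -3009*((26 - 43) + 17369) = -3009*(-17 + 17369) = -3009*17352 = -52212168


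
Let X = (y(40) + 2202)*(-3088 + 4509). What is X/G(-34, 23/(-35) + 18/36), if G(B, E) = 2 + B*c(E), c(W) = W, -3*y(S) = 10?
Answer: 328052060/771 ≈ 4.2549e+5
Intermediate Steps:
y(S) = -10/3 (y(S) = -⅓*10 = -10/3)
X = 9372916/3 (X = (-10/3 + 2202)*(-3088 + 4509) = (6596/3)*1421 = 9372916/3 ≈ 3.1243e+6)
G(B, E) = 2 + B*E
X/G(-34, 23/(-35) + 18/36) = 9372916/(3*(2 - 34*(23/(-35) + 18/36))) = 9372916/(3*(2 - 34*(23*(-1/35) + 18*(1/36)))) = 9372916/(3*(2 - 34*(-23/35 + ½))) = 9372916/(3*(2 - 34*(-11/70))) = 9372916/(3*(2 + 187/35)) = 9372916/(3*(257/35)) = (9372916/3)*(35/257) = 328052060/771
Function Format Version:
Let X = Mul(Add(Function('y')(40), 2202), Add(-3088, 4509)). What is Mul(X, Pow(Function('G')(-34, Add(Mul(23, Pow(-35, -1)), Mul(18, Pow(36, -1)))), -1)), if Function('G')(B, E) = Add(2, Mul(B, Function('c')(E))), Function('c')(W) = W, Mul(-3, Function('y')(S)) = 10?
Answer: Rational(328052060, 771) ≈ 4.2549e+5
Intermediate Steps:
Function('y')(S) = Rational(-10, 3) (Function('y')(S) = Mul(Rational(-1, 3), 10) = Rational(-10, 3))
X = Rational(9372916, 3) (X = Mul(Add(Rational(-10, 3), 2202), Add(-3088, 4509)) = Mul(Rational(6596, 3), 1421) = Rational(9372916, 3) ≈ 3.1243e+6)
Function('G')(B, E) = Add(2, Mul(B, E))
Mul(X, Pow(Function('G')(-34, Add(Mul(23, Pow(-35, -1)), Mul(18, Pow(36, -1)))), -1)) = Mul(Rational(9372916, 3), Pow(Add(2, Mul(-34, Add(Mul(23, Pow(-35, -1)), Mul(18, Pow(36, -1))))), -1)) = Mul(Rational(9372916, 3), Pow(Add(2, Mul(-34, Add(Mul(23, Rational(-1, 35)), Mul(18, Rational(1, 36))))), -1)) = Mul(Rational(9372916, 3), Pow(Add(2, Mul(-34, Add(Rational(-23, 35), Rational(1, 2)))), -1)) = Mul(Rational(9372916, 3), Pow(Add(2, Mul(-34, Rational(-11, 70))), -1)) = Mul(Rational(9372916, 3), Pow(Add(2, Rational(187, 35)), -1)) = Mul(Rational(9372916, 3), Pow(Rational(257, 35), -1)) = Mul(Rational(9372916, 3), Rational(35, 257)) = Rational(328052060, 771)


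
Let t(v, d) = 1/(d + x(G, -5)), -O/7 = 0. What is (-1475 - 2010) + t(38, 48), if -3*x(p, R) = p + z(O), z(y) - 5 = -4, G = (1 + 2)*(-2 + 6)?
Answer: -456532/131 ≈ -3485.0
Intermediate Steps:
O = 0 (O = -7*0 = 0)
G = 12 (G = 3*4 = 12)
z(y) = 1 (z(y) = 5 - 4 = 1)
x(p, R) = -⅓ - p/3 (x(p, R) = -(p + 1)/3 = -(1 + p)/3 = -⅓ - p/3)
t(v, d) = 1/(-13/3 + d) (t(v, d) = 1/(d + (-⅓ - ⅓*12)) = 1/(d + (-⅓ - 4)) = 1/(d - 13/3) = 1/(-13/3 + d))
(-1475 - 2010) + t(38, 48) = (-1475 - 2010) + 3/(-13 + 3*48) = -3485 + 3/(-13 + 144) = -3485 + 3/131 = -456532/131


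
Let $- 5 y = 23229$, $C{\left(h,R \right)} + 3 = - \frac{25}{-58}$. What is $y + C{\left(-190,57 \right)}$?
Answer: $- \frac{1348027}{290} \approx -4648.4$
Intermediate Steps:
$C{\left(h,R \right)} = - \frac{149}{58}$ ($C{\left(h,R \right)} = -3 - \frac{25}{-58} = -3 - - \frac{25}{58} = -3 + \frac{25}{58} = - \frac{149}{58}$)
$y = - \frac{23229}{5}$ ($y = \left(- \frac{1}{5}\right) 23229 = - \frac{23229}{5} \approx -4645.8$)
$y + C{\left(-190,57 \right)} = - \frac{23229}{5} - \frac{149}{58} = - \frac{1348027}{290}$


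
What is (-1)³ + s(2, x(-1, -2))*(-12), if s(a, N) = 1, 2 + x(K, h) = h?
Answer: -13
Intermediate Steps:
x(K, h) = -2 + h
(-1)³ + s(2, x(-1, -2))*(-12) = (-1)³ + 1*(-12) = -1 - 12 = -13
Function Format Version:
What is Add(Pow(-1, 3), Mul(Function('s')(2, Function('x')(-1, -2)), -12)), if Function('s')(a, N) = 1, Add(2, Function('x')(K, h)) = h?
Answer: -13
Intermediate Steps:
Function('x')(K, h) = Add(-2, h)
Add(Pow(-1, 3), Mul(Function('s')(2, Function('x')(-1, -2)), -12)) = Add(Pow(-1, 3), Mul(1, -12)) = Add(-1, -12) = -13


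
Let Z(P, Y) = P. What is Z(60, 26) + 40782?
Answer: 40842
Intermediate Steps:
Z(60, 26) + 40782 = 60 + 40782 = 40842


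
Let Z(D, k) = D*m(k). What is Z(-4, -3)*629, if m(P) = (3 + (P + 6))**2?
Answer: -90576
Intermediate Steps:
m(P) = (9 + P)**2 (m(P) = (3 + (6 + P))**2 = (9 + P)**2)
Z(D, k) = D*(9 + k)**2
Z(-4, -3)*629 = -4*(9 - 3)**2*629 = -4*6**2*629 = -4*36*629 = -144*629 = -90576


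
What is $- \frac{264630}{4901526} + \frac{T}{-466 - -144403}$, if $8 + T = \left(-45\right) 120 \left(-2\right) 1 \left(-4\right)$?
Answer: $- \frac{4627318217}{13065017553} \approx -0.35418$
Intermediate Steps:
$T = -43208$ ($T = -8 + \left(-45\right) 120 \left(-2\right) 1 \left(-4\right) = -8 - 5400 \left(\left(-2\right) \left(-4\right)\right) = -8 - 43200 = -43208$)
$- \frac{264630}{4901526} + \frac{T}{-466 - -144403} = - \frac{264630}{4901526} - \frac{43208}{-466 - -144403} = \left(-264630\right) \frac{1}{4901526} - \frac{43208}{-466 + 144403} = - \frac{44105}{816921} - \frac{43208}{143937} = - \frac{4627318217}{13065017553}$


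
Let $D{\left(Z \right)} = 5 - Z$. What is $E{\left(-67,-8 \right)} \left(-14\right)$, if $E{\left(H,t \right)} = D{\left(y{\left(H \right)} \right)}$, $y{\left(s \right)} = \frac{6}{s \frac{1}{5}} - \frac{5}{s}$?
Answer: $- \frac{5040}{67} \approx -75.224$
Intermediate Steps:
$y{\left(s \right)} = \frac{25}{s}$ ($y{\left(s \right)} = \frac{6}{s \frac{1}{5}} - \frac{5}{s} = \frac{6}{\frac{1}{5} s} - \frac{5}{s} = 6 \frac{5}{s} - \frac{5}{s} = \frac{30}{s} - \frac{5}{s} = \frac{25}{s}$)
$E{\left(H,t \right)} = 5 - \frac{25}{H}$
$E{\left(-67,-8 \right)} \left(-14\right) = \left(5 - \frac{25}{-67}\right) \left(-14\right) = \left(5 - - \frac{25}{67}\right) \left(-14\right) = \left(5 + \frac{25}{67}\right) \left(-14\right) = \frac{360}{67} \left(-14\right) = - \frac{5040}{67}$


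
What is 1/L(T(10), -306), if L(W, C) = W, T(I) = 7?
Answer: ⅐ ≈ 0.14286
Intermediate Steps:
1/L(T(10), -306) = 1/7 = ⅐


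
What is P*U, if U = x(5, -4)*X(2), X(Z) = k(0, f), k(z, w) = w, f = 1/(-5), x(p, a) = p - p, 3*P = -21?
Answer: 0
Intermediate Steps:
P = -7 (P = (⅓)*(-21) = -7)
x(p, a) = 0
f = -⅕ (f = 1*(-⅕) = -⅕ ≈ -0.20000)
X(Z) = -⅕
U = 0 (U = 0*(-⅕) = 0)
P*U = -7*0 = 0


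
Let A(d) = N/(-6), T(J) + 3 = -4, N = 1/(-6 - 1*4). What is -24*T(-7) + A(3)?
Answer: 10081/60 ≈ 168.02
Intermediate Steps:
N = -⅒ (N = 1/(-6 - 4) = 1/(-10) = -⅒ ≈ -0.10000)
T(J) = -7 (T(J) = -3 - 4 = -7)
A(d) = 1/60 (A(d) = -⅒/(-6) = -⅒*(-⅙) = 1/60)
-24*T(-7) + A(3) = -24*(-7) + 1/60 = 168 + 1/60 = 10081/60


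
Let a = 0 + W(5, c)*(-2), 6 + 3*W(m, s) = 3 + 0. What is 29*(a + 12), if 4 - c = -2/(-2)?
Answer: 406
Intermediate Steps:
c = 3 (c = 4 - (-2)/(-2) = 4 - (-2)*(-1)/2 = 4 - 1*1 = 4 - 1 = 3)
W(m, s) = -1 (W(m, s) = -2 + (3 + 0)/3 = -2 + (⅓)*3 = -2 + 1 = -1)
a = 2 (a = 0 - 1*(-2) = 0 + 2 = 2)
29*(a + 12) = 29*(2 + 12) = 29*14 = 406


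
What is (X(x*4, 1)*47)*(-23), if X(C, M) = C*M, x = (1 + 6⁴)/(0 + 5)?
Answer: -5608228/5 ≈ -1.1216e+6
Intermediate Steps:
x = 1297/5 (x = (1 + 1296)/5 = 1297*(⅕) = 1297/5 ≈ 259.40)
(X(x*4, 1)*47)*(-23) = ((((1297/5)*4)*1)*47)*(-23) = (((5188/5)*1)*47)*(-23) = ((5188/5)*47)*(-23) = (243836/5)*(-23) = -5608228/5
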